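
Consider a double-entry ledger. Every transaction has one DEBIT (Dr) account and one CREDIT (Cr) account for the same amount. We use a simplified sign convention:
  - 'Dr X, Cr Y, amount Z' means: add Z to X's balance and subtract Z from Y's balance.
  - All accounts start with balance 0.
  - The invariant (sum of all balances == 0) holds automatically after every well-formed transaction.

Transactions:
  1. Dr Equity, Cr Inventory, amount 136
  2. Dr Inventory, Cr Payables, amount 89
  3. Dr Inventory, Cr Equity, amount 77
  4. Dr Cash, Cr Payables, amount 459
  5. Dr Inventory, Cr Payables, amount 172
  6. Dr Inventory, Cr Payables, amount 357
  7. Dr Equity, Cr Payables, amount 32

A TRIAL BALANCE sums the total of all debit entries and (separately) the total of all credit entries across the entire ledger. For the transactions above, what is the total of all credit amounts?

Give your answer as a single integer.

Txn 1: credit+=136
Txn 2: credit+=89
Txn 3: credit+=77
Txn 4: credit+=459
Txn 5: credit+=172
Txn 6: credit+=357
Txn 7: credit+=32
Total credits = 1322

Answer: 1322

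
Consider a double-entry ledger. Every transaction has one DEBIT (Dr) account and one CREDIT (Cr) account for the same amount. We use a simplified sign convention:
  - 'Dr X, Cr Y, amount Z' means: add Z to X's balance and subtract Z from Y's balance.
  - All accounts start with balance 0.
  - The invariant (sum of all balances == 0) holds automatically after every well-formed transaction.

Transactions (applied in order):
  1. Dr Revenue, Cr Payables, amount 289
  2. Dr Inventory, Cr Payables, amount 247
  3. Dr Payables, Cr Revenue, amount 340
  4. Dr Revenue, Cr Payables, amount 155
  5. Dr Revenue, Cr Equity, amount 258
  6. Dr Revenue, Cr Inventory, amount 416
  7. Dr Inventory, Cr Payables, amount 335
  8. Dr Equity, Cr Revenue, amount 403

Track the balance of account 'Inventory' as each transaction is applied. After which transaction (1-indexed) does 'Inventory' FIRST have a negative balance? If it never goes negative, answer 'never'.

Answer: 6

Derivation:
After txn 1: Inventory=0
After txn 2: Inventory=247
After txn 3: Inventory=247
After txn 4: Inventory=247
After txn 5: Inventory=247
After txn 6: Inventory=-169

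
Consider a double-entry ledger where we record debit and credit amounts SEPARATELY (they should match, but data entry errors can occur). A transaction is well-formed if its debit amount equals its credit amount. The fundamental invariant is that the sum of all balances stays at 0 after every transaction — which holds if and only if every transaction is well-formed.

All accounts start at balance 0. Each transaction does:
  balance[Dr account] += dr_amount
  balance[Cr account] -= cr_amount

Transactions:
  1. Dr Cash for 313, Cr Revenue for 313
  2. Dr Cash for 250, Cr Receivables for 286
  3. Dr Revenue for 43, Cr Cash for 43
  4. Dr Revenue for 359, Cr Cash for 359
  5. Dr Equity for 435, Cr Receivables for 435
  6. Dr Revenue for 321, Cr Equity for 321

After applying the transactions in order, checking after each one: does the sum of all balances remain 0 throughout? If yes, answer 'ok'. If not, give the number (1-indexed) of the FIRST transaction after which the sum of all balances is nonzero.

Answer: 2

Derivation:
After txn 1: dr=313 cr=313 sum_balances=0
After txn 2: dr=250 cr=286 sum_balances=-36
After txn 3: dr=43 cr=43 sum_balances=-36
After txn 4: dr=359 cr=359 sum_balances=-36
After txn 5: dr=435 cr=435 sum_balances=-36
After txn 6: dr=321 cr=321 sum_balances=-36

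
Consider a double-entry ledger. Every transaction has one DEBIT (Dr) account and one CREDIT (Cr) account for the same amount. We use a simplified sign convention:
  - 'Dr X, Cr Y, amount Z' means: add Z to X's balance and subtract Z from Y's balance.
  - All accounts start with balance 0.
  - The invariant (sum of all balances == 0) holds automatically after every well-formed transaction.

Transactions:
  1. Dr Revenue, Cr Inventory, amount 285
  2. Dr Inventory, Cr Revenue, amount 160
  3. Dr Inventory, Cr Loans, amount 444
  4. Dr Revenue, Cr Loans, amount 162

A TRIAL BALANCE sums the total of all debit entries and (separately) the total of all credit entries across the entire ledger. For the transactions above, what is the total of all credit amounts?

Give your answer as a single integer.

Answer: 1051

Derivation:
Txn 1: credit+=285
Txn 2: credit+=160
Txn 3: credit+=444
Txn 4: credit+=162
Total credits = 1051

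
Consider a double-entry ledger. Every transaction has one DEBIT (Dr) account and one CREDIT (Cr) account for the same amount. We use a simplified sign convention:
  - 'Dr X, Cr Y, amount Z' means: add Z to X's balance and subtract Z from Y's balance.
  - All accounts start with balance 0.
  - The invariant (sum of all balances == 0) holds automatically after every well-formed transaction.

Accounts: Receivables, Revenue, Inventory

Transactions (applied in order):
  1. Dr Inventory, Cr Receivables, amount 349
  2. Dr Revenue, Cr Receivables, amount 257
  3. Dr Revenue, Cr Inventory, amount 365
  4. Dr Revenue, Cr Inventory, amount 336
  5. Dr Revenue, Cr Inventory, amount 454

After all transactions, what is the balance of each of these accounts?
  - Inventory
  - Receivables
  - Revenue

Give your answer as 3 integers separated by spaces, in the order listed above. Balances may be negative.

After txn 1 (Dr Inventory, Cr Receivables, amount 349): Inventory=349 Receivables=-349
After txn 2 (Dr Revenue, Cr Receivables, amount 257): Inventory=349 Receivables=-606 Revenue=257
After txn 3 (Dr Revenue, Cr Inventory, amount 365): Inventory=-16 Receivables=-606 Revenue=622
After txn 4 (Dr Revenue, Cr Inventory, amount 336): Inventory=-352 Receivables=-606 Revenue=958
After txn 5 (Dr Revenue, Cr Inventory, amount 454): Inventory=-806 Receivables=-606 Revenue=1412

Answer: -806 -606 1412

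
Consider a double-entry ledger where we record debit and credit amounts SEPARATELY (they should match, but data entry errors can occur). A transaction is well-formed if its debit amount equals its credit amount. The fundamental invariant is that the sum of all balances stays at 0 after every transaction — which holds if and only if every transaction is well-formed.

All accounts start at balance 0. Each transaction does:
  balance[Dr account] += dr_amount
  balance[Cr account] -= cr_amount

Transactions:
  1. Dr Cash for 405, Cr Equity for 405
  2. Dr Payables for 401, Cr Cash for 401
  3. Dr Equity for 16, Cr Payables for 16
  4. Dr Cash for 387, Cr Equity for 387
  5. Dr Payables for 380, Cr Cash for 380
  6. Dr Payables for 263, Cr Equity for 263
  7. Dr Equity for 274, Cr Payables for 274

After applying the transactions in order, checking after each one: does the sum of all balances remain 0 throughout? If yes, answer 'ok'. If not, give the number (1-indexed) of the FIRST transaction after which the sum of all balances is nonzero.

Answer: ok

Derivation:
After txn 1: dr=405 cr=405 sum_balances=0
After txn 2: dr=401 cr=401 sum_balances=0
After txn 3: dr=16 cr=16 sum_balances=0
After txn 4: dr=387 cr=387 sum_balances=0
After txn 5: dr=380 cr=380 sum_balances=0
After txn 6: dr=263 cr=263 sum_balances=0
After txn 7: dr=274 cr=274 sum_balances=0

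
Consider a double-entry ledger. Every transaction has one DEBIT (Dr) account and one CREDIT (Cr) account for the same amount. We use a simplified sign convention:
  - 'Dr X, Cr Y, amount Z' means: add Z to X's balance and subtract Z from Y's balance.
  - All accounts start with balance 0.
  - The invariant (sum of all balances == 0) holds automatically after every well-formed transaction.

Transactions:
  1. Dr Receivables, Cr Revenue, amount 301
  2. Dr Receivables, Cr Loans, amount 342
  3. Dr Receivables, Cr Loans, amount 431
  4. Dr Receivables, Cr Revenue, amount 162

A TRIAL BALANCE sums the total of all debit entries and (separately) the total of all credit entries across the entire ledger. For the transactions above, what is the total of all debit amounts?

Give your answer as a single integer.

Txn 1: debit+=301
Txn 2: debit+=342
Txn 3: debit+=431
Txn 4: debit+=162
Total debits = 1236

Answer: 1236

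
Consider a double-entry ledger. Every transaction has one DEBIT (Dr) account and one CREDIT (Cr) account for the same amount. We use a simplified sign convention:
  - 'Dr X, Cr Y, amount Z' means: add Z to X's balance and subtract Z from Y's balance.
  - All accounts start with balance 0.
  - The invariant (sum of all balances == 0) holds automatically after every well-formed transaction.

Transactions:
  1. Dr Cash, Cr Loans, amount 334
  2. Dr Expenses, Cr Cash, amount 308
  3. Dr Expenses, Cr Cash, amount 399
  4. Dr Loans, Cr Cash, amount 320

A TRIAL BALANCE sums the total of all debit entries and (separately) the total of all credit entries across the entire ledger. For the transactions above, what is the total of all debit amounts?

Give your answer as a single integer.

Answer: 1361

Derivation:
Txn 1: debit+=334
Txn 2: debit+=308
Txn 3: debit+=399
Txn 4: debit+=320
Total debits = 1361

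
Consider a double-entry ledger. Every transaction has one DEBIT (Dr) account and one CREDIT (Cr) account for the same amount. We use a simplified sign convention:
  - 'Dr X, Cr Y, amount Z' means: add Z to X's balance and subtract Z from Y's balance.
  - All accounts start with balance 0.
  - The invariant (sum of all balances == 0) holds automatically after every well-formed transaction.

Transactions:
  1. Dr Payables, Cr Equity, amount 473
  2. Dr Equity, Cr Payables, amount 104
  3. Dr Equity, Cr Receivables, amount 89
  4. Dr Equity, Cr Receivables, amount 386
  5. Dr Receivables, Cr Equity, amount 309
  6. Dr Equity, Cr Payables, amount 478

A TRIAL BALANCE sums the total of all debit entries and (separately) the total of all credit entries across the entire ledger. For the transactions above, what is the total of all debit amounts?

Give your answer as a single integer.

Txn 1: debit+=473
Txn 2: debit+=104
Txn 3: debit+=89
Txn 4: debit+=386
Txn 5: debit+=309
Txn 6: debit+=478
Total debits = 1839

Answer: 1839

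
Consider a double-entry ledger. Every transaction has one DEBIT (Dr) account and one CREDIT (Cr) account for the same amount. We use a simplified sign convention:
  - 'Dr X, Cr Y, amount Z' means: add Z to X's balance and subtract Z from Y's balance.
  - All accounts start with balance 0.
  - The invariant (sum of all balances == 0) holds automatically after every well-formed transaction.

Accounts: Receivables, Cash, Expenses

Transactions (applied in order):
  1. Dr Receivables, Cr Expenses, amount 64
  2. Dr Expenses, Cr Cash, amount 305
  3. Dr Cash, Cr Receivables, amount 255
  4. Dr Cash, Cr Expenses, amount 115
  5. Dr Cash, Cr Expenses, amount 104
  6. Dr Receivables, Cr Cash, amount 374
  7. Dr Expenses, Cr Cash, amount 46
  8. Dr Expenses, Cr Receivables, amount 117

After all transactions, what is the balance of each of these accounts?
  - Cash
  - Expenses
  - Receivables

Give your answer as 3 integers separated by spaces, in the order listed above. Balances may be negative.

Answer: -251 185 66

Derivation:
After txn 1 (Dr Receivables, Cr Expenses, amount 64): Expenses=-64 Receivables=64
After txn 2 (Dr Expenses, Cr Cash, amount 305): Cash=-305 Expenses=241 Receivables=64
After txn 3 (Dr Cash, Cr Receivables, amount 255): Cash=-50 Expenses=241 Receivables=-191
After txn 4 (Dr Cash, Cr Expenses, amount 115): Cash=65 Expenses=126 Receivables=-191
After txn 5 (Dr Cash, Cr Expenses, amount 104): Cash=169 Expenses=22 Receivables=-191
After txn 6 (Dr Receivables, Cr Cash, amount 374): Cash=-205 Expenses=22 Receivables=183
After txn 7 (Dr Expenses, Cr Cash, amount 46): Cash=-251 Expenses=68 Receivables=183
After txn 8 (Dr Expenses, Cr Receivables, amount 117): Cash=-251 Expenses=185 Receivables=66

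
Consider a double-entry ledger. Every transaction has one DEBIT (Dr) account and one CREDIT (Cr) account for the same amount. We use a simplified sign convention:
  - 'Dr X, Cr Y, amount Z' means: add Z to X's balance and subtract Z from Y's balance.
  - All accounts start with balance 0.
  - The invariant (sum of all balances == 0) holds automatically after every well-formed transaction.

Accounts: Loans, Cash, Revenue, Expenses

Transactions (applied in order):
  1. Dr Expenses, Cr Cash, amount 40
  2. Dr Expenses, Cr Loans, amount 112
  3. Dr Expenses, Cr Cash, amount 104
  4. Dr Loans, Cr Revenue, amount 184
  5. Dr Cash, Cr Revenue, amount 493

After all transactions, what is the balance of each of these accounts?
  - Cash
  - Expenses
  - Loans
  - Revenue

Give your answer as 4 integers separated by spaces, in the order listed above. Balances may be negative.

After txn 1 (Dr Expenses, Cr Cash, amount 40): Cash=-40 Expenses=40
After txn 2 (Dr Expenses, Cr Loans, amount 112): Cash=-40 Expenses=152 Loans=-112
After txn 3 (Dr Expenses, Cr Cash, amount 104): Cash=-144 Expenses=256 Loans=-112
After txn 4 (Dr Loans, Cr Revenue, amount 184): Cash=-144 Expenses=256 Loans=72 Revenue=-184
After txn 5 (Dr Cash, Cr Revenue, amount 493): Cash=349 Expenses=256 Loans=72 Revenue=-677

Answer: 349 256 72 -677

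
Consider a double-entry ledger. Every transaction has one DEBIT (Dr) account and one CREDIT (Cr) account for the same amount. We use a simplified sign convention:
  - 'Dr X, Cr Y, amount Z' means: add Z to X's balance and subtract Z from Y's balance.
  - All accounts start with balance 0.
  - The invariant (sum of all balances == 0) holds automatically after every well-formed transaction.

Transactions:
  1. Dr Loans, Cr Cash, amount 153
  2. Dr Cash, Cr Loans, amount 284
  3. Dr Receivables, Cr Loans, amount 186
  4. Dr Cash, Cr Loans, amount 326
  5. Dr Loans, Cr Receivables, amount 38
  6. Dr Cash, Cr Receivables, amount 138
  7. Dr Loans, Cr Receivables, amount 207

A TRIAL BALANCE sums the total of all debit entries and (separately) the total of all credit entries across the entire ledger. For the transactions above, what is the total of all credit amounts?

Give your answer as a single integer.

Txn 1: credit+=153
Txn 2: credit+=284
Txn 3: credit+=186
Txn 4: credit+=326
Txn 5: credit+=38
Txn 6: credit+=138
Txn 7: credit+=207
Total credits = 1332

Answer: 1332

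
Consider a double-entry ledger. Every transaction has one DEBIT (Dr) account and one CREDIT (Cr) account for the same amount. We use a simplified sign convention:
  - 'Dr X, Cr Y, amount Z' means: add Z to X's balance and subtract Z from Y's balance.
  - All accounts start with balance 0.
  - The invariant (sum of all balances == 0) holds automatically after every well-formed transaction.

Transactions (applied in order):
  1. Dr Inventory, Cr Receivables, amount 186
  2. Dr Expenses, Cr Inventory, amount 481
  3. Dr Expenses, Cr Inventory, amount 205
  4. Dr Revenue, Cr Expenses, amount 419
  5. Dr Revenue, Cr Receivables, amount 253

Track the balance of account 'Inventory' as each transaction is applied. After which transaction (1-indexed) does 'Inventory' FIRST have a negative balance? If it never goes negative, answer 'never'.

Answer: 2

Derivation:
After txn 1: Inventory=186
After txn 2: Inventory=-295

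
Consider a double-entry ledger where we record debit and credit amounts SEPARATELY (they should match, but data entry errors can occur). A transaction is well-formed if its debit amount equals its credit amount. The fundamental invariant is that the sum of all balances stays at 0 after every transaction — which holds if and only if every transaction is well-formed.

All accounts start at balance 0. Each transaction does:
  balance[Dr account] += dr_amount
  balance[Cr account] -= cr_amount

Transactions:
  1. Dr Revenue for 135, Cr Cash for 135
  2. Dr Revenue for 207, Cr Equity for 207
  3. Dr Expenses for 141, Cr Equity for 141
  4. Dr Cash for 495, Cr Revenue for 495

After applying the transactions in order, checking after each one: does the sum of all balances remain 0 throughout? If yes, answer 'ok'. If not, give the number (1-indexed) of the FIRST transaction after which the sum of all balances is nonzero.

Answer: ok

Derivation:
After txn 1: dr=135 cr=135 sum_balances=0
After txn 2: dr=207 cr=207 sum_balances=0
After txn 3: dr=141 cr=141 sum_balances=0
After txn 4: dr=495 cr=495 sum_balances=0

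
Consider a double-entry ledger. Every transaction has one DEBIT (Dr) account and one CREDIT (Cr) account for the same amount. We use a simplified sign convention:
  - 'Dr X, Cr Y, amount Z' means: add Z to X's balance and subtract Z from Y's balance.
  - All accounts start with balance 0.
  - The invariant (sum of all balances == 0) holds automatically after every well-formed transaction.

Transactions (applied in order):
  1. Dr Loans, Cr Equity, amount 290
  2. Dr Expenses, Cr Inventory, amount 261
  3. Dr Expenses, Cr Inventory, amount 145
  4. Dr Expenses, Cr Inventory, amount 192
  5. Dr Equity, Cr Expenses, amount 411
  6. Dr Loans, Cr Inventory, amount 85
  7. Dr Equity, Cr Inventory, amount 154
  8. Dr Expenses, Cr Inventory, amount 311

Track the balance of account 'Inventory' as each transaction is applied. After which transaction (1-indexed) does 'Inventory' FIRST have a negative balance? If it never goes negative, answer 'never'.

Answer: 2

Derivation:
After txn 1: Inventory=0
After txn 2: Inventory=-261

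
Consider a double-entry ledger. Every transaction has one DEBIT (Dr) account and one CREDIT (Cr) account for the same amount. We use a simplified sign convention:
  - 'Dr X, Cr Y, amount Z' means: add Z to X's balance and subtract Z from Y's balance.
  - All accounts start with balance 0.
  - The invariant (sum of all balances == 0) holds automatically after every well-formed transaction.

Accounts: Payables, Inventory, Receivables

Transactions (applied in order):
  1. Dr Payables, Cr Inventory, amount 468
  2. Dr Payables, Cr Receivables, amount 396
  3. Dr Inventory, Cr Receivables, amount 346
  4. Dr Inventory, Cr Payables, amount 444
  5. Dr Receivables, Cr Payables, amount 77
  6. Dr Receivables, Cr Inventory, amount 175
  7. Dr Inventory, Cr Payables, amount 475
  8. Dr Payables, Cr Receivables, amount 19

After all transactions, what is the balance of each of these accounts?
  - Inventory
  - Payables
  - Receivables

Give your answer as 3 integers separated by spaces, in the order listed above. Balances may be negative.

Answer: 622 -113 -509

Derivation:
After txn 1 (Dr Payables, Cr Inventory, amount 468): Inventory=-468 Payables=468
After txn 2 (Dr Payables, Cr Receivables, amount 396): Inventory=-468 Payables=864 Receivables=-396
After txn 3 (Dr Inventory, Cr Receivables, amount 346): Inventory=-122 Payables=864 Receivables=-742
After txn 4 (Dr Inventory, Cr Payables, amount 444): Inventory=322 Payables=420 Receivables=-742
After txn 5 (Dr Receivables, Cr Payables, amount 77): Inventory=322 Payables=343 Receivables=-665
After txn 6 (Dr Receivables, Cr Inventory, amount 175): Inventory=147 Payables=343 Receivables=-490
After txn 7 (Dr Inventory, Cr Payables, amount 475): Inventory=622 Payables=-132 Receivables=-490
After txn 8 (Dr Payables, Cr Receivables, amount 19): Inventory=622 Payables=-113 Receivables=-509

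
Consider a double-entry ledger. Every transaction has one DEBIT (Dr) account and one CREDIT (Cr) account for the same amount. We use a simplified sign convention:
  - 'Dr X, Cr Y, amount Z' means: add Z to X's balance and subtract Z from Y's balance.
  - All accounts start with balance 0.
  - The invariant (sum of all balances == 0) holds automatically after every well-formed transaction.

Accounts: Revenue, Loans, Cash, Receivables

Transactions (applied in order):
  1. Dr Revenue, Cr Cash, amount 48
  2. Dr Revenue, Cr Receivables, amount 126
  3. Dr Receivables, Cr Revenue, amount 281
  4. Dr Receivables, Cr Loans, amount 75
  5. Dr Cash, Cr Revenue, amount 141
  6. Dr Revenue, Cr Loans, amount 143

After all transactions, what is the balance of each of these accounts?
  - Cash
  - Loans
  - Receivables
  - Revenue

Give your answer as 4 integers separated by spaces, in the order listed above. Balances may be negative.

Answer: 93 -218 230 -105

Derivation:
After txn 1 (Dr Revenue, Cr Cash, amount 48): Cash=-48 Revenue=48
After txn 2 (Dr Revenue, Cr Receivables, amount 126): Cash=-48 Receivables=-126 Revenue=174
After txn 3 (Dr Receivables, Cr Revenue, amount 281): Cash=-48 Receivables=155 Revenue=-107
After txn 4 (Dr Receivables, Cr Loans, amount 75): Cash=-48 Loans=-75 Receivables=230 Revenue=-107
After txn 5 (Dr Cash, Cr Revenue, amount 141): Cash=93 Loans=-75 Receivables=230 Revenue=-248
After txn 6 (Dr Revenue, Cr Loans, amount 143): Cash=93 Loans=-218 Receivables=230 Revenue=-105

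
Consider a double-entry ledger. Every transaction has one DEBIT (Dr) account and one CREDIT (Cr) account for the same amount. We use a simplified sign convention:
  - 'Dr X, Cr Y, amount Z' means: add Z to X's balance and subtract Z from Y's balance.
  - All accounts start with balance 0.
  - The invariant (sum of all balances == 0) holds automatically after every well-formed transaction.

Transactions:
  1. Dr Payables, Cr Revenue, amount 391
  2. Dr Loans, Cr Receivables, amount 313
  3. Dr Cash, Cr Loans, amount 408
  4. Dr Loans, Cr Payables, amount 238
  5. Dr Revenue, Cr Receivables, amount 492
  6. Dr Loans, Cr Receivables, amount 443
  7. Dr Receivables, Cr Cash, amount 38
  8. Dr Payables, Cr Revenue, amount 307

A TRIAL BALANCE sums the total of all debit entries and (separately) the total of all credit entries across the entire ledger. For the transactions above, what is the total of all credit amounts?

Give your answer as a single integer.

Answer: 2630

Derivation:
Txn 1: credit+=391
Txn 2: credit+=313
Txn 3: credit+=408
Txn 4: credit+=238
Txn 5: credit+=492
Txn 6: credit+=443
Txn 7: credit+=38
Txn 8: credit+=307
Total credits = 2630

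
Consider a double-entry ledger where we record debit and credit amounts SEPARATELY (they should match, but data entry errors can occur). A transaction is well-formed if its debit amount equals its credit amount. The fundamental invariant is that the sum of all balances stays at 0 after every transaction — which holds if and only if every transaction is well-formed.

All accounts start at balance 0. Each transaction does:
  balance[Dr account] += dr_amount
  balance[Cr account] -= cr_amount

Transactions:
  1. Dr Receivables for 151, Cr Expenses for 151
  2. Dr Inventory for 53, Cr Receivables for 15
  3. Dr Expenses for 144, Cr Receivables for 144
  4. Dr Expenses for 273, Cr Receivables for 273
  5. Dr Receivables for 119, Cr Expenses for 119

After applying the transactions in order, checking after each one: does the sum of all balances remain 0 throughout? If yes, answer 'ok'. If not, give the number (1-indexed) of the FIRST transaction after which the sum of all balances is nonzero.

After txn 1: dr=151 cr=151 sum_balances=0
After txn 2: dr=53 cr=15 sum_balances=38
After txn 3: dr=144 cr=144 sum_balances=38
After txn 4: dr=273 cr=273 sum_balances=38
After txn 5: dr=119 cr=119 sum_balances=38

Answer: 2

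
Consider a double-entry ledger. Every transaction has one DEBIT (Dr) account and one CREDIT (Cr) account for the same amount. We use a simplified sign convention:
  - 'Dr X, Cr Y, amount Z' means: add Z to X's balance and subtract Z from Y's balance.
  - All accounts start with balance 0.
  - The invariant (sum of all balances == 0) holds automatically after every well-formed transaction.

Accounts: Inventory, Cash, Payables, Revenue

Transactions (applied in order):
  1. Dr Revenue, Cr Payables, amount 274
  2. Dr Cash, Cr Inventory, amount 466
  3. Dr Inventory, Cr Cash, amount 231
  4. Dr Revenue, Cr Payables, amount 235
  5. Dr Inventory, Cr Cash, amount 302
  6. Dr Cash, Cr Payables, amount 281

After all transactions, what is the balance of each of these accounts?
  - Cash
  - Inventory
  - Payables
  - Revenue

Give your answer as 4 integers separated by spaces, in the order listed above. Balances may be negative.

Answer: 214 67 -790 509

Derivation:
After txn 1 (Dr Revenue, Cr Payables, amount 274): Payables=-274 Revenue=274
After txn 2 (Dr Cash, Cr Inventory, amount 466): Cash=466 Inventory=-466 Payables=-274 Revenue=274
After txn 3 (Dr Inventory, Cr Cash, amount 231): Cash=235 Inventory=-235 Payables=-274 Revenue=274
After txn 4 (Dr Revenue, Cr Payables, amount 235): Cash=235 Inventory=-235 Payables=-509 Revenue=509
After txn 5 (Dr Inventory, Cr Cash, amount 302): Cash=-67 Inventory=67 Payables=-509 Revenue=509
After txn 6 (Dr Cash, Cr Payables, amount 281): Cash=214 Inventory=67 Payables=-790 Revenue=509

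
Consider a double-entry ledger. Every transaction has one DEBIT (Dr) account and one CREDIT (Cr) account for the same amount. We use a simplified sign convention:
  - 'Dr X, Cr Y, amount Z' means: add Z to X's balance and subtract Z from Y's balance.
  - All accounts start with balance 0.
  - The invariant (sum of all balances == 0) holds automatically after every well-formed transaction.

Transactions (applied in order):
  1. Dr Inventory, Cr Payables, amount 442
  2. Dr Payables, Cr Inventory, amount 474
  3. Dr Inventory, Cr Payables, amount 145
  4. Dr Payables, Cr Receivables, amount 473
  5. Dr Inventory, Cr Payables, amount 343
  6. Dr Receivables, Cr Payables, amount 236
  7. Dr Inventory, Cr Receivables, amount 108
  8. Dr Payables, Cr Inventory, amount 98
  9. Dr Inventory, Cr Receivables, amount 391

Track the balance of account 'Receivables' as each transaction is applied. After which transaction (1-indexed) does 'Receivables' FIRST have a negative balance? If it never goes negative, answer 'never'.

After txn 1: Receivables=0
After txn 2: Receivables=0
After txn 3: Receivables=0
After txn 4: Receivables=-473

Answer: 4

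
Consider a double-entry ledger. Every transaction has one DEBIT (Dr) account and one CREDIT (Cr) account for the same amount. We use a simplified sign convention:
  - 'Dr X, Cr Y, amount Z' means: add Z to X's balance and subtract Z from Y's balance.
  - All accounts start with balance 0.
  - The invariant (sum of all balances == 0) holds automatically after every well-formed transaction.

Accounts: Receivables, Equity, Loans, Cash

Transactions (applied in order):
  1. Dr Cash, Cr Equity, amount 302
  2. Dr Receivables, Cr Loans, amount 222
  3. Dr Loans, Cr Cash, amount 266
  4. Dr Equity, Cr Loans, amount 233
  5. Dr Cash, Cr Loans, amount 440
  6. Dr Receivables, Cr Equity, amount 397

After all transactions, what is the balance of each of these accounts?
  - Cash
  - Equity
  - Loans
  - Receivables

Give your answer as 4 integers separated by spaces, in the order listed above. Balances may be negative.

Answer: 476 -466 -629 619

Derivation:
After txn 1 (Dr Cash, Cr Equity, amount 302): Cash=302 Equity=-302
After txn 2 (Dr Receivables, Cr Loans, amount 222): Cash=302 Equity=-302 Loans=-222 Receivables=222
After txn 3 (Dr Loans, Cr Cash, amount 266): Cash=36 Equity=-302 Loans=44 Receivables=222
After txn 4 (Dr Equity, Cr Loans, amount 233): Cash=36 Equity=-69 Loans=-189 Receivables=222
After txn 5 (Dr Cash, Cr Loans, amount 440): Cash=476 Equity=-69 Loans=-629 Receivables=222
After txn 6 (Dr Receivables, Cr Equity, amount 397): Cash=476 Equity=-466 Loans=-629 Receivables=619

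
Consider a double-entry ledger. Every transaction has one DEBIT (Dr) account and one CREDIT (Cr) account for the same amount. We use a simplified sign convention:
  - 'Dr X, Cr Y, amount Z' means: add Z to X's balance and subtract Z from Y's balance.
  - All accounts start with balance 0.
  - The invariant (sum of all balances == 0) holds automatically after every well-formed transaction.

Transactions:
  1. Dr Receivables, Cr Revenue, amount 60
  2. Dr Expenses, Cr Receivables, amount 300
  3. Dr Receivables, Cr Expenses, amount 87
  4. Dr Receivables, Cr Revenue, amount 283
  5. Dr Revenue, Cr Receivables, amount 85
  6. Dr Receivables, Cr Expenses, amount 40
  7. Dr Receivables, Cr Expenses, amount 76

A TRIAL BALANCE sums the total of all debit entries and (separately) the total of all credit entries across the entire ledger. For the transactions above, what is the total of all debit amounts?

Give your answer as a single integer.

Answer: 931

Derivation:
Txn 1: debit+=60
Txn 2: debit+=300
Txn 3: debit+=87
Txn 4: debit+=283
Txn 5: debit+=85
Txn 6: debit+=40
Txn 7: debit+=76
Total debits = 931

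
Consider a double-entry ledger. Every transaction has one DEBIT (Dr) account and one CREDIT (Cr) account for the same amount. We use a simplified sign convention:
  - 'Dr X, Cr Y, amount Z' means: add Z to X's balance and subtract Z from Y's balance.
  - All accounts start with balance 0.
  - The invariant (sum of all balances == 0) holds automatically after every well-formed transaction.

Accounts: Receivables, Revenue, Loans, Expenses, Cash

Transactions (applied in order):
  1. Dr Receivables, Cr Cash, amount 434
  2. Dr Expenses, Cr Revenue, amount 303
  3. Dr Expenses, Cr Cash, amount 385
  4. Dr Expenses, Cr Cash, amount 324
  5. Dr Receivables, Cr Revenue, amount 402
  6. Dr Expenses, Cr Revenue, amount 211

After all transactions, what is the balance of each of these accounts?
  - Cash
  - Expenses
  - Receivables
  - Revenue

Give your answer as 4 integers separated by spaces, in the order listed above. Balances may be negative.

After txn 1 (Dr Receivables, Cr Cash, amount 434): Cash=-434 Receivables=434
After txn 2 (Dr Expenses, Cr Revenue, amount 303): Cash=-434 Expenses=303 Receivables=434 Revenue=-303
After txn 3 (Dr Expenses, Cr Cash, amount 385): Cash=-819 Expenses=688 Receivables=434 Revenue=-303
After txn 4 (Dr Expenses, Cr Cash, amount 324): Cash=-1143 Expenses=1012 Receivables=434 Revenue=-303
After txn 5 (Dr Receivables, Cr Revenue, amount 402): Cash=-1143 Expenses=1012 Receivables=836 Revenue=-705
After txn 6 (Dr Expenses, Cr Revenue, amount 211): Cash=-1143 Expenses=1223 Receivables=836 Revenue=-916

Answer: -1143 1223 836 -916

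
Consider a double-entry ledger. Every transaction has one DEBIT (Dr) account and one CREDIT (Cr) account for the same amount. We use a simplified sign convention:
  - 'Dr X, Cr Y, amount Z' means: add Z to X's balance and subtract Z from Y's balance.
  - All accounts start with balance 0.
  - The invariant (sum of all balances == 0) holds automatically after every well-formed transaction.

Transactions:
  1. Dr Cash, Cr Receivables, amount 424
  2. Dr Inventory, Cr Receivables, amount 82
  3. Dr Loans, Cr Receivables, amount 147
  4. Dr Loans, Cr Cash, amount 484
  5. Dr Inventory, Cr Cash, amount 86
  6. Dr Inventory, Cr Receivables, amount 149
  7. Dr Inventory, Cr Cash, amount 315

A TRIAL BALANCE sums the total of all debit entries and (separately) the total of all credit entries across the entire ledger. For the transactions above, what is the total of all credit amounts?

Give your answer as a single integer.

Txn 1: credit+=424
Txn 2: credit+=82
Txn 3: credit+=147
Txn 4: credit+=484
Txn 5: credit+=86
Txn 6: credit+=149
Txn 7: credit+=315
Total credits = 1687

Answer: 1687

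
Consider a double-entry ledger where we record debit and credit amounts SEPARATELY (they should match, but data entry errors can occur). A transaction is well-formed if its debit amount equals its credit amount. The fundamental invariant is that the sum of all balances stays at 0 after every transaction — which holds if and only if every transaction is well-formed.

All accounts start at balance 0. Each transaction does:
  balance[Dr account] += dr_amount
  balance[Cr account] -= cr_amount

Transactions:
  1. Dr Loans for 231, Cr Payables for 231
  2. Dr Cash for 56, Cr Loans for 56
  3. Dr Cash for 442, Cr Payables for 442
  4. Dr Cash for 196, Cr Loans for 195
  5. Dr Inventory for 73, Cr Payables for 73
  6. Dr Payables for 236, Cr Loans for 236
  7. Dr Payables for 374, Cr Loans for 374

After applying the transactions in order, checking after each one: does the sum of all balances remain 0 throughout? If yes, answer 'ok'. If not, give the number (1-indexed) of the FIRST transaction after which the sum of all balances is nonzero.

After txn 1: dr=231 cr=231 sum_balances=0
After txn 2: dr=56 cr=56 sum_balances=0
After txn 3: dr=442 cr=442 sum_balances=0
After txn 4: dr=196 cr=195 sum_balances=1
After txn 5: dr=73 cr=73 sum_balances=1
After txn 6: dr=236 cr=236 sum_balances=1
After txn 7: dr=374 cr=374 sum_balances=1

Answer: 4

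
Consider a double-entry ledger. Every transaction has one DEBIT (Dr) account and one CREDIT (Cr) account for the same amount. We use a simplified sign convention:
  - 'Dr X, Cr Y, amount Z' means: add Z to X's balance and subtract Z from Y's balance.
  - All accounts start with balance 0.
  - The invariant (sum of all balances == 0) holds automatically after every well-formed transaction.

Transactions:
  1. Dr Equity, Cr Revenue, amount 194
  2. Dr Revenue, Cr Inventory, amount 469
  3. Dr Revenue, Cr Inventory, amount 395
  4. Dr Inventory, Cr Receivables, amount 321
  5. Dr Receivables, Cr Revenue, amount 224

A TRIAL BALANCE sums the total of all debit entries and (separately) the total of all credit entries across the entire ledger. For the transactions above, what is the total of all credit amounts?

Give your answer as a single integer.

Txn 1: credit+=194
Txn 2: credit+=469
Txn 3: credit+=395
Txn 4: credit+=321
Txn 5: credit+=224
Total credits = 1603

Answer: 1603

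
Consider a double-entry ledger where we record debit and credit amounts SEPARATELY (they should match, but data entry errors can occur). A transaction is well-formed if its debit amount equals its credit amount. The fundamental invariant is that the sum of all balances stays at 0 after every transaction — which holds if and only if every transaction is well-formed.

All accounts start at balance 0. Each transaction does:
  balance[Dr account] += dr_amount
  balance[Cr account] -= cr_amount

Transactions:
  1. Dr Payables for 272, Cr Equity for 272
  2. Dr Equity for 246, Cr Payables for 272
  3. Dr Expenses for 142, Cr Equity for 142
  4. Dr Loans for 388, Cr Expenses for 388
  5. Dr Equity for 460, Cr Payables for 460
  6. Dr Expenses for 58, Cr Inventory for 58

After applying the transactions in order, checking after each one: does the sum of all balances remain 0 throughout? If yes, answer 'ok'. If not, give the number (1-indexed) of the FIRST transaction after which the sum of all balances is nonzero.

Answer: 2

Derivation:
After txn 1: dr=272 cr=272 sum_balances=0
After txn 2: dr=246 cr=272 sum_balances=-26
After txn 3: dr=142 cr=142 sum_balances=-26
After txn 4: dr=388 cr=388 sum_balances=-26
After txn 5: dr=460 cr=460 sum_balances=-26
After txn 6: dr=58 cr=58 sum_balances=-26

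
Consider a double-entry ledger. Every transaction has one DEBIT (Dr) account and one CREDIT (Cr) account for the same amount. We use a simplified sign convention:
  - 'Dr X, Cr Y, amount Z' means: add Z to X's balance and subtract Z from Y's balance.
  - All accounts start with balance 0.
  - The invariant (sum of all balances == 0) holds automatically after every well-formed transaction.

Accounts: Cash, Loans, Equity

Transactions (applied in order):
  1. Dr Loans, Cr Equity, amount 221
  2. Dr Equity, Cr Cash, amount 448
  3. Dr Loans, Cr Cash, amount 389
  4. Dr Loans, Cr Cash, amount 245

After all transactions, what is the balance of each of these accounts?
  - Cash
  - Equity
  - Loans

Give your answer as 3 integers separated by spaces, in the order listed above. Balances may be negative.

After txn 1 (Dr Loans, Cr Equity, amount 221): Equity=-221 Loans=221
After txn 2 (Dr Equity, Cr Cash, amount 448): Cash=-448 Equity=227 Loans=221
After txn 3 (Dr Loans, Cr Cash, amount 389): Cash=-837 Equity=227 Loans=610
After txn 4 (Dr Loans, Cr Cash, amount 245): Cash=-1082 Equity=227 Loans=855

Answer: -1082 227 855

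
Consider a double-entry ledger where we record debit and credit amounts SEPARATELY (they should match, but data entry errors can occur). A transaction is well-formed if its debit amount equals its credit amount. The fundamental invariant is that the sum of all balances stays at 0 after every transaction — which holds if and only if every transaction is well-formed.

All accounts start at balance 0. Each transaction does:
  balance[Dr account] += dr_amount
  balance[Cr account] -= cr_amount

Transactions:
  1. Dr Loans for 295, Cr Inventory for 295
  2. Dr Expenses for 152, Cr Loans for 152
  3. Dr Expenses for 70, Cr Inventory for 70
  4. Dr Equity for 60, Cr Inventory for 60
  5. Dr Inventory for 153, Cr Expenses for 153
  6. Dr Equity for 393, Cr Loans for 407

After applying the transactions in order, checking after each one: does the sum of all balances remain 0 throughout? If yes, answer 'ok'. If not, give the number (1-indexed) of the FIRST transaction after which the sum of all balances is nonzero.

After txn 1: dr=295 cr=295 sum_balances=0
After txn 2: dr=152 cr=152 sum_balances=0
After txn 3: dr=70 cr=70 sum_balances=0
After txn 4: dr=60 cr=60 sum_balances=0
After txn 5: dr=153 cr=153 sum_balances=0
After txn 6: dr=393 cr=407 sum_balances=-14

Answer: 6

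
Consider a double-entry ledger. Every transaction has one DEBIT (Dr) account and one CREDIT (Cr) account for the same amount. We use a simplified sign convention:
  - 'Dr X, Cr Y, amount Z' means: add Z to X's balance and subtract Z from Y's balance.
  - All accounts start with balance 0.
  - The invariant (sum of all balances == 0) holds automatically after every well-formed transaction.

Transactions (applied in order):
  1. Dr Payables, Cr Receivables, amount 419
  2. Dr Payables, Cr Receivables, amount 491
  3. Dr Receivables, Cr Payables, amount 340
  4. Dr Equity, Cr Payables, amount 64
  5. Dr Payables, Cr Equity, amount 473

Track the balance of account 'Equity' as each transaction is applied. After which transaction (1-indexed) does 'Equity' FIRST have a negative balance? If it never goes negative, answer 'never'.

Answer: 5

Derivation:
After txn 1: Equity=0
After txn 2: Equity=0
After txn 3: Equity=0
After txn 4: Equity=64
After txn 5: Equity=-409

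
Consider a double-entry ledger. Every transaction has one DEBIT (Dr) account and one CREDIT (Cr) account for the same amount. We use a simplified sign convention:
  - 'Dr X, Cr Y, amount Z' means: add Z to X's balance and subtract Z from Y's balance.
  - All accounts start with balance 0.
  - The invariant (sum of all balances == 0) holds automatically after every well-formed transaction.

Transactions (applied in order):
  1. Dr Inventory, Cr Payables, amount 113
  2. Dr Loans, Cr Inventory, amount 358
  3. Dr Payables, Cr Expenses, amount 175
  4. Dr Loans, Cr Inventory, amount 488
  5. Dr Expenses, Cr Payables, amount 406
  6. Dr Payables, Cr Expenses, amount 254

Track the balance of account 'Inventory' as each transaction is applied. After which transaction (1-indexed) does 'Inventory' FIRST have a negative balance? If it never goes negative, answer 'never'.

After txn 1: Inventory=113
After txn 2: Inventory=-245

Answer: 2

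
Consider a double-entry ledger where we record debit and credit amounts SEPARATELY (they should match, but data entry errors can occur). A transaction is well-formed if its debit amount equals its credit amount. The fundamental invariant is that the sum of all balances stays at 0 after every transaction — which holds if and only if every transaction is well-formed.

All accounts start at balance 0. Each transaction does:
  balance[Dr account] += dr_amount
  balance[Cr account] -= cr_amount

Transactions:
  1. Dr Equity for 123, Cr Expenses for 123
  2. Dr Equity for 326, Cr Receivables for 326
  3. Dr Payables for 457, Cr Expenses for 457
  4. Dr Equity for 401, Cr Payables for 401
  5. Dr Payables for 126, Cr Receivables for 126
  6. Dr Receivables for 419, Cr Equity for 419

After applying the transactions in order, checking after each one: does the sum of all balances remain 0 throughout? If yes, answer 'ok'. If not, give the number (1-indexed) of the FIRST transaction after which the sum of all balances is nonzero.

Answer: ok

Derivation:
After txn 1: dr=123 cr=123 sum_balances=0
After txn 2: dr=326 cr=326 sum_balances=0
After txn 3: dr=457 cr=457 sum_balances=0
After txn 4: dr=401 cr=401 sum_balances=0
After txn 5: dr=126 cr=126 sum_balances=0
After txn 6: dr=419 cr=419 sum_balances=0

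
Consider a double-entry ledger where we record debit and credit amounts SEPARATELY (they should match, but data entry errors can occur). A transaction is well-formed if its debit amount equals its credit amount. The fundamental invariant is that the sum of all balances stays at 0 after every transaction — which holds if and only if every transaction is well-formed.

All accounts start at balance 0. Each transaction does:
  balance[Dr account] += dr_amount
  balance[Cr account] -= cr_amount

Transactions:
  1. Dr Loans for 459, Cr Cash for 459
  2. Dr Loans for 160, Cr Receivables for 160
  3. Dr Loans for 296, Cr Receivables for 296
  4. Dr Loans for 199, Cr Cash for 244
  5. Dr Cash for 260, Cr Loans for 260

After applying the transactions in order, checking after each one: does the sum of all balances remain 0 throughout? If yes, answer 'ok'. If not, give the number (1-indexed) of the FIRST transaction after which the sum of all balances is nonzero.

After txn 1: dr=459 cr=459 sum_balances=0
After txn 2: dr=160 cr=160 sum_balances=0
After txn 3: dr=296 cr=296 sum_balances=0
After txn 4: dr=199 cr=244 sum_balances=-45
After txn 5: dr=260 cr=260 sum_balances=-45

Answer: 4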